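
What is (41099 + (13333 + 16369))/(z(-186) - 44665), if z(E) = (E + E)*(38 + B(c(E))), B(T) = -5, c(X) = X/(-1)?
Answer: -70801/56941 ≈ -1.2434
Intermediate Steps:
c(X) = -X (c(X) = X*(-1) = -X)
z(E) = 66*E (z(E) = (E + E)*(38 - 5) = (2*E)*33 = 66*E)
(41099 + (13333 + 16369))/(z(-186) - 44665) = (41099 + (13333 + 16369))/(66*(-186) - 44665) = (41099 + 29702)/(-12276 - 44665) = 70801/(-56941) = 70801*(-1/56941) = -70801/56941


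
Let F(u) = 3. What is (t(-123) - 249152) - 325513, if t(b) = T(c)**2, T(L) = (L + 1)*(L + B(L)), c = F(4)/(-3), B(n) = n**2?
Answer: -574665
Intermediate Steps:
c = -1 (c = 3/(-3) = 3*(-1/3) = -1)
T(L) = (1 + L)*(L + L**2) (T(L) = (L + 1)*(L + L**2) = (1 + L)*(L + L**2))
t(b) = 0 (t(b) = (-(1 + (-1)**2 + 2*(-1)))**2 = (-(1 + 1 - 2))**2 = (-1*0)**2 = 0**2 = 0)
(t(-123) - 249152) - 325513 = (0 - 249152) - 325513 = -249152 - 325513 = -574665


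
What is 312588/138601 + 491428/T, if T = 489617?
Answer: 13009459472/3991847401 ≈ 3.2590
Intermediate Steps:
312588/138601 + 491428/T = 312588/138601 + 491428/489617 = 13009459472/3991847401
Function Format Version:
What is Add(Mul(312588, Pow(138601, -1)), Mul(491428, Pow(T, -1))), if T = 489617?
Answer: Rational(13009459472, 3991847401) ≈ 3.2590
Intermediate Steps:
Add(Mul(312588, Pow(138601, -1)), Mul(491428, Pow(T, -1))) = Add(Mul(312588, Pow(138601, -1)), Mul(491428, Pow(489617, -1))) = Add(Mul(312588, Rational(1, 138601)), Mul(491428, Rational(1, 489617))) = Add(Rational(312588, 138601), Rational(491428, 489617)) = Rational(13009459472, 3991847401)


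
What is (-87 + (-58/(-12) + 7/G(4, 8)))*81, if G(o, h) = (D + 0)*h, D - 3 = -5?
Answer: -107055/16 ≈ -6690.9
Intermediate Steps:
D = -2 (D = 3 - 5 = -2)
G(o, h) = -2*h (G(o, h) = (-2 + 0)*h = -2*h)
(-87 + (-58/(-12) + 7/G(4, 8)))*81 = (-87 + (-58/(-12) + 7/((-2*8))))*81 = (-87 + (-58*(-1/12) + 7/(-16)))*81 = (-87 + (29/6 + 7*(-1/16)))*81 = (-87 + (29/6 - 7/16))*81 = (-87 + 211/48)*81 = -3965/48*81 = -107055/16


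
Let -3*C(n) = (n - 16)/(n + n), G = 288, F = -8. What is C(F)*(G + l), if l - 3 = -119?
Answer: -86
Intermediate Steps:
l = -116 (l = 3 - 119 = -116)
C(n) = -(-16 + n)/(6*n) (C(n) = -(n - 16)/(3*(n + n)) = -(-16 + n)/(3*(2*n)) = -(-16 + n)*1/(2*n)/3 = -(-16 + n)/(6*n))
C(F)*(G + l) = ((⅙)*(16 - 1*(-8))/(-8))*(288 - 116) = ((⅙)*(-⅛)*(16 + 8))*172 = ((⅙)*(-⅛)*24)*172 = -½*172 = -86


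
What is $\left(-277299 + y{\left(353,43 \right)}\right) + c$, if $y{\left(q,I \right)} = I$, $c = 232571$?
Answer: $-44685$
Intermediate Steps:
$\left(-277299 + y{\left(353,43 \right)}\right) + c = \left(-277299 + 43\right) + 232571 = -277256 + 232571 = -44685$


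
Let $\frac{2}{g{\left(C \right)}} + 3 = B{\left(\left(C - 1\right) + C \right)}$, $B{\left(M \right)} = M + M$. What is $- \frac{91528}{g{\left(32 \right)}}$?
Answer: $-5628972$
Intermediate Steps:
$B{\left(M \right)} = 2 M$
$g{\left(C \right)} = \frac{2}{-5 + 4 C}$ ($g{\left(C \right)} = \frac{2}{-3 + 2 \left(\left(C - 1\right) + C\right)} = \frac{2}{-3 + 2 \left(\left(-1 + C\right) + C\right)} = \frac{2}{-3 + 2 \left(-1 + 2 C\right)} = \frac{2}{-3 + \left(-2 + 4 C\right)} = \frac{2}{-5 + 4 C}$)
$- \frac{91528}{g{\left(32 \right)}} = - \frac{91528}{2 \frac{1}{-5 + 4 \cdot 32}} = - \frac{91528}{2 \frac{1}{-5 + 128}} = - \frac{91528}{2 \cdot \frac{1}{123}} = - \frac{91528}{\frac{2}{123}} = \left(-91528\right) \frac{123}{2} = -5628972$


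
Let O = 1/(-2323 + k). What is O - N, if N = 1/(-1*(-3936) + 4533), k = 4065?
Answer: 6727/14752998 ≈ 0.00045598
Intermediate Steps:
O = 1/1742 (O = 1/(-2323 + 4065) = 1/1742 ≈ 0.00057405)
N = 1/8469 (N = 1/(3936 + 4533) = 1/8469 ≈ 0.00011808)
O - N = 1/1742 - 1*1/8469 = 1/1742 - 1/8469 = 6727/14752998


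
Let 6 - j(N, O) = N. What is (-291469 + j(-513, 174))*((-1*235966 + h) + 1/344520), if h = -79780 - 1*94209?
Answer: 373573707504355/3132 ≈ 1.1928e+11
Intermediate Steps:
j(N, O) = 6 - N
h = -173989 (h = -79780 - 94209 = -173989)
(-291469 + j(-513, 174))*((-1*235966 + h) + 1/344520) = (-291469 + (6 - 1*(-513)))*((-1*235966 - 173989) + 1/344520) = (-291469 + (6 + 513))*((-235966 - 173989) + 1/344520) = (-291469 + 519)*(-409955 + 1/344520) = -290950*(-141237696599/344520) = 373573707504355/3132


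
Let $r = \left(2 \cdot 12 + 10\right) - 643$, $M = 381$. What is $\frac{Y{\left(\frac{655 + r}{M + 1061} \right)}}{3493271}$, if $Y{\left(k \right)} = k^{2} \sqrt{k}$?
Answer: $\frac{529 \sqrt{16583}}{1309296698225831} \approx 5.2029 \cdot 10^{-11}$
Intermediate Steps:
$r = -609$ ($r = \left(24 + 10\right) - 643 = 34 - 643 = -609$)
$Y{\left(k \right)} = k^{\frac{5}{2}}$
$\frac{Y{\left(\frac{655 + r}{M + 1061} \right)}}{3493271} = \frac{\left(\frac{655 - 609}{381 + 1061}\right)^{\frac{5}{2}}}{3493271} = \left(\frac{46}{1442}\right)^{\frac{5}{2}} \cdot \frac{1}{3493271} = \left(46 \cdot \frac{1}{1442}\right)^{\frac{5}{2}} \cdot \frac{1}{3493271} = \left(\frac{23}{721}\right)^{\frac{5}{2}} \cdot \frac{1}{3493271} = \frac{529 \sqrt{16583}}{374805361} \cdot \frac{1}{3493271} = \frac{529 \sqrt{16583}}{1309296698225831}$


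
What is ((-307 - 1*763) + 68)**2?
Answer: 1004004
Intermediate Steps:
((-307 - 1*763) + 68)**2 = ((-307 - 763) + 68)**2 = (-1070 + 68)**2 = (-1002)**2 = 1004004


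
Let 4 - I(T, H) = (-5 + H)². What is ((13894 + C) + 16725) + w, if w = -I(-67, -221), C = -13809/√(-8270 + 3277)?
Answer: 81691 + 13809*I*√4993/4993 ≈ 81691.0 + 195.43*I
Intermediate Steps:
I(T, H) = 4 - (-5 + H)²
C = 13809*I*√4993/4993 (C = -13809*(-I*√4993/4993) = -(-13809)*I*√4993/4993 = 13809*I*√4993/4993 ≈ 195.43*I)
w = 51072 (w = -(4 - (-5 - 221)²) = -(4 - 1*(-226)²) = -(4 - 1*51076) = -(4 - 51076) = -1*(-51072) = 51072)
((13894 + C) + 16725) + w = ((13894 + 13809*I*√4993/4993) + 16725) + 51072 = (30619 + 13809*I*√4993/4993) + 51072 = 81691 + 13809*I*√4993/4993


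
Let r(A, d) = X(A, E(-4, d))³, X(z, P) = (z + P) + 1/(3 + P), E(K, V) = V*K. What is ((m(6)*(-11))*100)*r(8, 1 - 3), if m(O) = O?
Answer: -3327139800/121 ≈ -2.7497e+7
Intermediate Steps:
E(K, V) = K*V
X(z, P) = P + z + 1/(3 + P) (X(z, P) = (P + z) + 1/(3 + P) = P + z + 1/(3 + P))
r(A, d) = (1 - 12*d + 3*A + 16*d² - 4*A*d)³/(3 - 4*d)³ (r(A, d) = ((1 + (-4*d)² + 3*(-4*d) + 3*A + (-4*d)*A)/(3 - 4*d))³ = ((1 + 16*d² - 12*d + 3*A - 4*A*d)/(3 - 4*d))³ = ((1 - 12*d + 3*A + 16*d² - 4*A*d)/(3 - 4*d))³ = (1 - 12*d + 3*A + 16*d² - 4*A*d)³/(3 - 4*d)³)
((m(6)*(-11))*100)*r(8, 1 - 3) = ((6*(-11))*100)*(-(1 - 12*(1 - 3) + 3*8 + 16*(1 - 3)² - 4*8*(1 - 3))³/(-3 + 4*(1 - 3))³) = (-66*100)*(-(1 - 12*(-2) + 24 + 16*(-2)² - 4*8*(-2))³/(-3 + 4*(-2))³) = -(-6600)*(1 + 24 + 24 + 16*4 + 64)³/(-3 - 8)³ = -(-6600)*(1 + 24 + 24 + 64 + 64)³/(-11)³ = -(-6600)*(-1)*177³/1331 = -(-6600)*(-1)*5545233/1331 = -6600*5545233/1331 = -3327139800/121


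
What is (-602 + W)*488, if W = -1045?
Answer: -803736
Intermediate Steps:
(-602 + W)*488 = (-602 - 1045)*488 = -1647*488 = -803736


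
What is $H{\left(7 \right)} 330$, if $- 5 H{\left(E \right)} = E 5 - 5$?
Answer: $-1980$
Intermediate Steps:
$H{\left(E \right)} = 1 - E$ ($H{\left(E \right)} = - \frac{E 5 - 5}{5} = - \frac{5 E - 5}{5} = - \frac{-5 + 5 E}{5} = 1 - E$)
$H{\left(7 \right)} 330 = \left(1 - 7\right) 330 = \left(-6\right) 330 = -1980$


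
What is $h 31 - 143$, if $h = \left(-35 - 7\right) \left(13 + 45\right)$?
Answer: $-75659$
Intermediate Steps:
$h = -2436$ ($h = \left(-42\right) 58 = -2436$)
$h 31 - 143 = \left(-2436\right) 31 - 143 = -75516 - 143 = -75659$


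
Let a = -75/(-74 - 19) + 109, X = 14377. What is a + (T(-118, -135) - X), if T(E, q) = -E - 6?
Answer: -438811/31 ≈ -14155.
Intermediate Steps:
T(E, q) = -6 - E
a = 3404/31 (a = -75/(-93) + 109 = -75*(-1/93) + 109 = 25/31 + 109 = 3404/31 ≈ 109.81)
a + (T(-118, -135) - X) = 3404/31 + ((-6 - 1*(-118)) - 1*14377) = 3404/31 + ((-6 + 118) - 14377) = 3404/31 + (112 - 14377) = 3404/31 - 14265 = -438811/31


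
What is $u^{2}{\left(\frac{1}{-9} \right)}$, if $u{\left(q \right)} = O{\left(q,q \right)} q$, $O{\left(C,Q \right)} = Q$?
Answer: $\frac{1}{6561} \approx 0.00015242$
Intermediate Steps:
$u{\left(q \right)} = q^{2}$ ($u{\left(q \right)} = q q = q^{2}$)
$u^{2}{\left(\frac{1}{-9} \right)} = \left(\left(\frac{1}{-9}\right)^{2}\right)^{2} = \left(\left(- \frac{1}{9}\right)^{2}\right)^{2} = \left(\frac{1}{81}\right)^{2} = \frac{1}{6561}$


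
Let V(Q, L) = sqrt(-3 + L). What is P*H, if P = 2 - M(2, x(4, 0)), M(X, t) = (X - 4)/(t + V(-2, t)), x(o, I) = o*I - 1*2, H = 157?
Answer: 2198/9 - 314*I*sqrt(5)/9 ≈ 244.22 - 78.014*I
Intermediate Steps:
x(o, I) = -2 + I*o (x(o, I) = I*o - 2 = -2 + I*o)
M(X, t) = (-4 + X)/(t + sqrt(-3 + t)) (M(X, t) = (X - 4)/(t + sqrt(-3 + t)) = (-4 + X)/(t + sqrt(-3 + t)))
P = 2 + 2/(-2 + I*sqrt(5)) (P = 2 - (-4 + 2)/((-2 + 0*4) + sqrt(-3 + (-2 + 0*4))) = 2 - (-2)/((-2 + 0) + sqrt(-3 + (-2 + 0))) = 2 - (-2)/(-2 + sqrt(-3 - 2)) = 2 - (-2)/(-2 + sqrt(-5)) = 2 - (-2)/(-2 + I*sqrt(5)) = 2 + 2/(-2 + I*sqrt(5)) ≈ 1.5556 - 0.4969*I)
P*H = (14/9 - 2*I*sqrt(5)/9)*157 = 2198/9 - 314*I*sqrt(5)/9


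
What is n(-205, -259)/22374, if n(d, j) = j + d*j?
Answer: 8806/3729 ≈ 2.3615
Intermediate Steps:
n(-205, -259)/22374 = -259*(1 - 205)/22374 = -259*(-204)*(1/22374) = 52836*(1/22374) = 8806/3729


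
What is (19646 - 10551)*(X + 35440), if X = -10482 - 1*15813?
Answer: 83173775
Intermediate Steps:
X = -26295 (X = -10482 - 15813 = -26295)
(19646 - 10551)*(X + 35440) = (19646 - 10551)*(-26295 + 35440) = 9095*9145 = 83173775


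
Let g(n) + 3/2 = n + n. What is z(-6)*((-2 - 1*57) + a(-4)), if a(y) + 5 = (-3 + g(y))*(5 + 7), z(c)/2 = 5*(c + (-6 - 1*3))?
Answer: 32100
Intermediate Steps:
z(c) = -90 + 10*c (z(c) = 2*(5*(c + (-6 - 1*3))) = 2*(5*(c + (-6 - 3))) = 2*(5*(c - 9)) = 2*(5*(-9 + c)) = 2*(-45 + 5*c) = -90 + 10*c)
g(n) = -3/2 + 2*n (g(n) = -3/2 + (n + n) = -3/2 + 2*n)
a(y) = -59 + 24*y (a(y) = -5 + (-3 + (-3/2 + 2*y))*(5 + 7) = -5 + (-9/2 + 2*y)*12 = -5 + (-54 + 24*y) = -59 + 24*y)
z(-6)*((-2 - 1*57) + a(-4)) = (-90 + 10*(-6))*((-2 - 1*57) + (-59 + 24*(-4))) = (-90 - 60)*((-2 - 57) + (-59 - 96)) = -150*(-59 - 155) = -150*(-214) = 32100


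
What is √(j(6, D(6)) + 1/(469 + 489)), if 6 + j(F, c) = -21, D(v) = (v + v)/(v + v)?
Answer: I*√24778670/958 ≈ 5.1961*I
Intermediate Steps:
D(v) = 1 (D(v) = (2*v)/((2*v)) = (2*v)*(1/(2*v)) = 1)
j(F, c) = -27 (j(F, c) = -6 - 21 = -27)
√(j(6, D(6)) + 1/(469 + 489)) = √(-27 + 1/(469 + 489)) = √(-27 + 1/958) = √(-25865/958) = I*√24778670/958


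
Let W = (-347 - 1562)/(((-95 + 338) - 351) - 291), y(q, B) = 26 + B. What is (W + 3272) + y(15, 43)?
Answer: 1334968/399 ≈ 3345.8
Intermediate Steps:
W = 1909/399 (W = -1909/((243 - 351) - 291) = -1909/(-108 - 291) = -1909/(-399) = -1909*(-1/399) = 1909/399 ≈ 4.7845)
(W + 3272) + y(15, 43) = (1909/399 + 3272) + (26 + 43) = 1307437/399 + 69 = 1334968/399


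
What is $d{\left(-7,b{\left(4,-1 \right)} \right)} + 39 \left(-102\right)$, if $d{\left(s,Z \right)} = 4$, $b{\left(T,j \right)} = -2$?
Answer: $-3974$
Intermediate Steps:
$d{\left(-7,b{\left(4,-1 \right)} \right)} + 39 \left(-102\right) = 4 + 39 \left(-102\right) = 4 - 3978 = -3974$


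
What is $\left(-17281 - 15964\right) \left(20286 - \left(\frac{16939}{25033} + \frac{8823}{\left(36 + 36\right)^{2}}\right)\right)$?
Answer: $- \frac{29169465403800655}{43257024} \approx -6.7433 \cdot 10^{8}$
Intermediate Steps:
$\left(-17281 - 15964\right) \left(20286 - \left(\frac{16939}{25033} + \frac{8823}{\left(36 + 36\right)^{2}}\right)\right) = - 33245 \left(20286 - \left(\frac{16939}{25033} + \frac{8823}{72^{2}}\right)\right) = - 33245 \left(20286 - \left(\frac{16939}{25033} + \frac{8823}{5184}\right)\right) = - 33245 \left(20286 - \frac{102892645}{43257024}\right) = \left(-33245\right) \frac{877409096219}{43257024} = - \frac{29169465403800655}{43257024}$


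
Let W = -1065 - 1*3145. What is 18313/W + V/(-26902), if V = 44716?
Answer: -340455343/56628710 ≈ -6.0121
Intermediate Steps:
W = -4210 (W = -1065 - 3145 = -4210)
18313/W + V/(-26902) = 18313/(-4210) + 44716/(-26902) = 18313*(-1/4210) + 44716*(-1/26902) = -18313/4210 - 22358/13451 = -340455343/56628710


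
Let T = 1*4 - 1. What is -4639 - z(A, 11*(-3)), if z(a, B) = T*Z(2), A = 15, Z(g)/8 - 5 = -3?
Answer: -4687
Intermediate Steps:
Z(g) = 16 (Z(g) = 40 + 8*(-3) = 40 - 24 = 16)
T = 3 (T = 4 - 1 = 3)
z(a, B) = 48 (z(a, B) = 3*16 = 48)
-4639 - z(A, 11*(-3)) = -4639 - 1*48 = -4639 - 48 = -4687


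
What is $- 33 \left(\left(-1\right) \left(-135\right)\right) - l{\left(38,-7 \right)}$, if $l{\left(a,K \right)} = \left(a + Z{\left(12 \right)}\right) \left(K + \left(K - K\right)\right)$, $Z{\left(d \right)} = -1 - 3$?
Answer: $-4217$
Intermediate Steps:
$Z{\left(d \right)} = -4$ ($Z{\left(d \right)} = -1 - 3 = -4$)
$l{\left(a,K \right)} = K \left(-4 + a\right)$ ($l{\left(a,K \right)} = \left(a - 4\right) \left(K + \left(K - K\right)\right) = \left(-4 + a\right) \left(K + 0\right) = \left(-4 + a\right) K = K \left(-4 + a\right)$)
$- 33 \left(\left(-1\right) \left(-135\right)\right) - l{\left(38,-7 \right)} = - 33 \left(\left(-1\right) \left(-135\right)\right) - - 7 \left(-4 + 38\right) = \left(-33\right) 135 - \left(-7\right) 34 = -4455 - -238 = -4455 + 238 = -4217$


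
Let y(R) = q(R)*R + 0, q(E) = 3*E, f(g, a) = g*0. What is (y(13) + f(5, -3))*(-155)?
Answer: -78585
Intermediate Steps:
f(g, a) = 0
y(R) = 3*R² (y(R) = (3*R)*R + 0 = 3*R² + 0 = 3*R²)
(y(13) + f(5, -3))*(-155) = (3*13² + 0)*(-155) = (3*169 + 0)*(-155) = (507 + 0)*(-155) = 507*(-155) = -78585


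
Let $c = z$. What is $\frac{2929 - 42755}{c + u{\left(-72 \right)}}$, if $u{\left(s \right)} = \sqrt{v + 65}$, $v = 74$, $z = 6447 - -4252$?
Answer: $- \frac{213049187}{57234231} + \frac{19913 \sqrt{139}}{57234231} \approx -3.7183$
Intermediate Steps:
$z = 10699$ ($z = 6447 + 4252 = 10699$)
$c = 10699$
$u{\left(s \right)} = \sqrt{139}$ ($u{\left(s \right)} = \sqrt{74 + 65} = \sqrt{139}$)
$\frac{2929 - 42755}{c + u{\left(-72 \right)}} = \frac{2929 - 42755}{10699 + \sqrt{139}} = - \frac{39826}{10699 + \sqrt{139}}$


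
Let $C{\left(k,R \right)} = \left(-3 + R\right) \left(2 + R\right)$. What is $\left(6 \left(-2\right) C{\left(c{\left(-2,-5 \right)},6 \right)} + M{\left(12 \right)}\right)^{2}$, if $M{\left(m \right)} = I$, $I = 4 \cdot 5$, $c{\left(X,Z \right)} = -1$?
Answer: $71824$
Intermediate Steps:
$I = 20$
$M{\left(m \right)} = 20$
$\left(6 \left(-2\right) C{\left(c{\left(-2,-5 \right)},6 \right)} + M{\left(12 \right)}\right)^{2} = \left(6 \left(-2\right) \left(-6 + 6^{2} - 6\right) + 20\right)^{2} = \left(- 12 \left(-6 + 36 - 6\right) + 20\right)^{2} = \left(\left(-12\right) 24 + 20\right)^{2} = \left(-288 + 20\right)^{2} = \left(-268\right)^{2} = 71824$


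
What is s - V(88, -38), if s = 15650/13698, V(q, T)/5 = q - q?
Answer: 7825/6849 ≈ 1.1425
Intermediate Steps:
V(q, T) = 0 (V(q, T) = 5*(q - q) = 5*0 = 0)
s = 7825/6849 (s = 15650*(1/13698) = 7825/6849 ≈ 1.1425)
s - V(88, -38) = 7825/6849 - 1*0 = 7825/6849 + 0 = 7825/6849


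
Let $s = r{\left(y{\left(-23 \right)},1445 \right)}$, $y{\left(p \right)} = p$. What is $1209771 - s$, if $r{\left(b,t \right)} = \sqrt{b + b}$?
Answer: $1209771 - i \sqrt{46} \approx 1.2098 \cdot 10^{6} - 6.7823 i$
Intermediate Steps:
$r{\left(b,t \right)} = \sqrt{2} \sqrt{b}$ ($r{\left(b,t \right)} = \sqrt{2 b} = \sqrt{2} \sqrt{b}$)
$s = i \sqrt{46}$ ($s = \sqrt{2} \sqrt{-23} = \sqrt{2} i \sqrt{23} = i \sqrt{46} \approx 6.7823 i$)
$1209771 - s = 1209771 - i \sqrt{46}$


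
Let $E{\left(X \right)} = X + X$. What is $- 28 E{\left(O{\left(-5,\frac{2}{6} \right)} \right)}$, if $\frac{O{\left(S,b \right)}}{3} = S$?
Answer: $840$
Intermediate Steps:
$O{\left(S,b \right)} = 3 S$
$E{\left(X \right)} = 2 X$
$- 28 E{\left(O{\left(-5,\frac{2}{6} \right)} \right)} = - 28 \cdot 2 \cdot 3 \left(-5\right) = - 28 \cdot 2 \left(-15\right) = \left(-28\right) \left(-30\right) = 840$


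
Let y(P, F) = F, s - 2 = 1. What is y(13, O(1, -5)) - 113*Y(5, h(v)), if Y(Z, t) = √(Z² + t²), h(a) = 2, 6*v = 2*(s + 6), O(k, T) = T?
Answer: -5 - 113*√29 ≈ -613.52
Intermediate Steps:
s = 3 (s = 2 + 1 = 3)
v = 3 (v = (2*(3 + 6))/6 = (2*9)/6 = (⅙)*18 = 3)
y(13, O(1, -5)) - 113*Y(5, h(v)) = -5 - 113*√(5² + 2²) = -5 - 113*√(25 + 4) = -5 - 113*√29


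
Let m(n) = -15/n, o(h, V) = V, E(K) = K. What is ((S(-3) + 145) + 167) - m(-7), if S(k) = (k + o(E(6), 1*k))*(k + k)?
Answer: 2421/7 ≈ 345.86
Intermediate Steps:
S(k) = 4*k² (S(k) = (k + 1*k)*(k + k) = (k + k)*(2*k) = (2*k)*(2*k) = 4*k²)
((S(-3) + 145) + 167) - m(-7) = ((4*(-3)² + 145) + 167) - (-15)/(-7) = ((4*9 + 145) + 167) - (-15)*(-1)/7 = ((36 + 145) + 167) - 1*15/7 = (181 + 167) - 15/7 = 348 - 15/7 = 2421/7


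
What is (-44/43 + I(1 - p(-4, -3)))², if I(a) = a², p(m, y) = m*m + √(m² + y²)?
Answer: 294328336/1849 ≈ 1.5918e+5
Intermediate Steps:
p(m, y) = m² + √(m² + y²)
(-44/43 + I(1 - p(-4, -3)))² = (-44/43 + (1 - ((-4)² + √((-4)² + (-3)²)))²)² = (-44*1/43 + (1 - (16 + √(16 + 9)))²)² = (-44/43 + (1 - (16 + √25))²)² = (-44/43 + (1 - (16 + 5))²)² = (-44/43 + (1 - 1*21)²)² = (-44/43 + (1 - 21)²)² = (-44/43 + (-20)²)² = (-44/43 + 400)² = (17156/43)² = 294328336/1849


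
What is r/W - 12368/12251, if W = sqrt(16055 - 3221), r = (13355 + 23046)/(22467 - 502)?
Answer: -12368/12251 + 36401*sqrt(1426)/93966270 ≈ -0.99492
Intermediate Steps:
r = 36401/21965 ≈ 1.6572
W = 3*sqrt(1426) (W = sqrt(12834) = 3*sqrt(1426) ≈ 113.29)
r/W - 12368/12251 = 36401/(21965*((3*sqrt(1426)))) - 12368/12251 = 36401*(sqrt(1426)/4278)/21965 - 12368*1/12251 = 36401*sqrt(1426)/93966270 - 12368/12251 = -12368/12251 + 36401*sqrt(1426)/93966270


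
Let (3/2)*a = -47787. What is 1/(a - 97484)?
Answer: -1/129342 ≈ -7.7314e-6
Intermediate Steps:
a = -31858 (a = (2/3)*(-47787) = -31858)
1/(a - 97484) = 1/(-31858 - 97484) = 1/(-129342) = -1/129342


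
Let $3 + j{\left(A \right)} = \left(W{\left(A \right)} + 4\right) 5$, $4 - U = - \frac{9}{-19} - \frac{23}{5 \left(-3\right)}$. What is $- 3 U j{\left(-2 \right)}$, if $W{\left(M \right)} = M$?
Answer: $- \frac{3976}{95} \approx -41.853$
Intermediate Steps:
$U = \frac{568}{285}$ ($U = 4 - \left(- \frac{9}{-19} - \frac{23}{5 \left(-3\right)}\right) = 4 - \left(\left(-9\right) \left(- \frac{1}{19}\right) - \frac{23}{-15}\right) = 4 - \left(\frac{9}{19} - - \frac{23}{15}\right) = 4 - \left(\frac{9}{19} + \frac{23}{15}\right) = 4 - \frac{572}{285} = \frac{568}{285} \approx 1.993$)
$j{\left(A \right)} = 17 + 5 A$ ($j{\left(A \right)} = -3 + \left(A + 4\right) 5 = -3 + \left(4 + A\right) 5 = -3 + \left(20 + 5 A\right) = 17 + 5 A$)
$- 3 U j{\left(-2 \right)} = \left(-3\right) \frac{568}{285} \left(17 + 5 \left(-2\right)\right) = - \frac{568 \left(17 - 10\right)}{95} = \left(- \frac{568}{95}\right) 7 = - \frac{3976}{95}$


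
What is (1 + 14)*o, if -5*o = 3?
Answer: -9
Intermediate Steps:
o = -⅗ (o = -⅕*3 = -⅗ ≈ -0.60000)
(1 + 14)*o = (1 + 14)*(-⅗) = 15*(-⅗) = -9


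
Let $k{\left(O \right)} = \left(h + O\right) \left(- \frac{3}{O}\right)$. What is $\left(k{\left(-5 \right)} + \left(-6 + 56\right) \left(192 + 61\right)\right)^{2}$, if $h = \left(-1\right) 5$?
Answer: $159870736$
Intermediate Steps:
$h = -5$
$k{\left(O \right)} = - \frac{3 \left(-5 + O\right)}{O}$ ($k{\left(O \right)} = \left(-5 + O\right) \left(- \frac{3}{O}\right) = - \frac{3 \left(-5 + O\right)}{O}$)
$\left(k{\left(-5 \right)} + \left(-6 + 56\right) \left(192 + 61\right)\right)^{2} = \left(\left(-3 + \frac{15}{-5}\right) + \left(-6 + 56\right) \left(192 + 61\right)\right)^{2} = \left(\left(-3 + 15 \left(- \frac{1}{5}\right)\right) + 50 \cdot 253\right)^{2} = \left(\left(-3 - 3\right) + 12650\right)^{2} = \left(-6 + 12650\right)^{2} = 12644^{2} = 159870736$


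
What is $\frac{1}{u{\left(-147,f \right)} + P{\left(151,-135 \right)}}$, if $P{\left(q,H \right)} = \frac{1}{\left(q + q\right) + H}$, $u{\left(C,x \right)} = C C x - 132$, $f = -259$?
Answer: $- \frac{167}{934676120} \approx -1.7867 \cdot 10^{-7}$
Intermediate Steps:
$u{\left(C,x \right)} = -132 + x C^{2}$ ($u{\left(C,x \right)} = C^{2} x - 132 = x C^{2} - 132 = -132 + x C^{2}$)
$P{\left(q,H \right)} = \frac{1}{H + 2 q}$ ($P{\left(q,H \right)} = \frac{1}{2 q + H} = \frac{1}{H + 2 q}$)
$\frac{1}{u{\left(-147,f \right)} + P{\left(151,-135 \right)}} = \frac{1}{\left(-132 - 259 \left(-147\right)^{2}\right) + \frac{1}{-135 + 2 \cdot 151}} = \frac{1}{\left(-132 - 5596731\right) + \frac{1}{-135 + 302}} = \frac{1}{\left(-132 - 5596731\right) + \frac{1}{167}} = \frac{1}{-5596863 + \frac{1}{167}} = \frac{1}{- \frac{934676120}{167}} = - \frac{167}{934676120}$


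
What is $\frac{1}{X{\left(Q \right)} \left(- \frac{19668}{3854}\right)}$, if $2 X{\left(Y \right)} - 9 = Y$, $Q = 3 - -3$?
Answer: $- \frac{1927}{73755} \approx -0.026127$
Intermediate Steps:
$Q = 6$ ($Q = 3 + 3 = 6$)
$X{\left(Y \right)} = \frac{9}{2} + \frac{Y}{2}$
$\frac{1}{X{\left(Q \right)} \left(- \frac{19668}{3854}\right)} = \frac{1}{\left(\frac{9}{2} + \frac{1}{2} \cdot 6\right) \left(- \frac{19668}{3854}\right)} = \frac{1}{\left(\frac{9}{2} + 3\right) \left(\left(-19668\right) \frac{1}{3854}\right)} = \frac{1}{\frac{15}{2} \left(- \frac{9834}{1927}\right)} = \frac{1}{- \frac{73755}{1927}} = - \frac{1927}{73755}$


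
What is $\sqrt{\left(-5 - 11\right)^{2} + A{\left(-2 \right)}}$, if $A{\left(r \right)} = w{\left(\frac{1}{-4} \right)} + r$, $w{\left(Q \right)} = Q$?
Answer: $\frac{\sqrt{1015}}{2} \approx 15.93$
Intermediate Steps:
$A{\left(r \right)} = - \frac{1}{4} + r$ ($A{\left(r \right)} = \frac{1}{-4} + r = - \frac{1}{4} + r$)
$\sqrt{\left(-5 - 11\right)^{2} + A{\left(-2 \right)}} = \sqrt{\left(-5 - 11\right)^{2} - \frac{9}{4}} = \sqrt{\left(-16\right)^{2} - \frac{9}{4}} = \sqrt{256 - \frac{9}{4}} = \sqrt{\frac{1015}{4}} = \frac{\sqrt{1015}}{2}$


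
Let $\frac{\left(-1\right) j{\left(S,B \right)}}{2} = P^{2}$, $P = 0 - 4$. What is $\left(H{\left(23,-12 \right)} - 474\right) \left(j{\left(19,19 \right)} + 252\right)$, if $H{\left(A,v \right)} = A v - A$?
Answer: $-170060$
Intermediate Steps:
$P = -4$
$j{\left(S,B \right)} = -32$ ($j{\left(S,B \right)} = - 2 \left(-4\right)^{2} = \left(-2\right) 16 = -32$)
$H{\left(A,v \right)} = - A + A v$
$\left(H{\left(23,-12 \right)} - 474\right) \left(j{\left(19,19 \right)} + 252\right) = \left(23 \left(-1 - 12\right) - 474\right) \left(-32 + 252\right) = \left(23 \left(-13\right) - 474\right) 220 = \left(-299 - 474\right) 220 = \left(-773\right) 220 = -170060$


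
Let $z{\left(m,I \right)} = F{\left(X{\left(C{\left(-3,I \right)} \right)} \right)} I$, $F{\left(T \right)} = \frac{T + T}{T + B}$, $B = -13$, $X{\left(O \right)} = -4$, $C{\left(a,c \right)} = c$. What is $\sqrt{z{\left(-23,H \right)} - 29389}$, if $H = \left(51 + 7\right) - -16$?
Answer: $\frac{i \sqrt{8483357}}{17} \approx 171.33 i$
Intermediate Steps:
$H = 74$ ($H = 58 + 16 = 74$)
$F{\left(T \right)} = \frac{2 T}{-13 + T}$ ($F{\left(T \right)} = \frac{T + T}{T - 13} = \frac{2 T}{-13 + T}$)
$z{\left(m,I \right)} = \frac{8 I}{17}$ ($z{\left(m,I \right)} = 2 \left(-4\right) \frac{1}{-13 - 4} I = 2 \left(-4\right) \frac{1}{-17} I = 2 \left(-4\right) \left(- \frac{1}{17}\right) I = \frac{8 I}{17}$)
$\sqrt{z{\left(-23,H \right)} - 29389} = \sqrt{\frac{8}{17} \cdot 74 - 29389} = \sqrt{\frac{592}{17} - 29389} = \sqrt{- \frac{499021}{17}} = \frac{i \sqrt{8483357}}{17}$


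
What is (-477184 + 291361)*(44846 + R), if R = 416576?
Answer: -85742820306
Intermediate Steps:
(-477184 + 291361)*(44846 + R) = (-477184 + 291361)*(44846 + 416576) = -185823*461422 = -85742820306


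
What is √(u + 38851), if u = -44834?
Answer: I*√5983 ≈ 77.35*I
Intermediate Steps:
√(u + 38851) = √(-44834 + 38851) = √(-5983) = I*√5983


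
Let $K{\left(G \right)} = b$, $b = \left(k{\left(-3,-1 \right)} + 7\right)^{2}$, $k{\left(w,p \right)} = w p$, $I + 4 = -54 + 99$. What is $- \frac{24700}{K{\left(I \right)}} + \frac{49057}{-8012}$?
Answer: $- \frac{2028021}{8012} \approx -253.12$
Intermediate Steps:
$I = 41$ ($I = -4 + \left(-54 + 99\right) = -4 + 45 = 41$)
$k{\left(w,p \right)} = p w$
$b = 100$ ($b = \left(\left(-1\right) \left(-3\right) + 7\right)^{2} = \left(3 + 7\right)^{2} = 10^{2} = 100$)
$K{\left(G \right)} = 100$
$- \frac{24700}{K{\left(I \right)}} + \frac{49057}{-8012} = - \frac{24700}{100} + \frac{49057}{-8012} = \left(-24700\right) \frac{1}{100} + 49057 \left(- \frac{1}{8012}\right) = -247 - \frac{49057}{8012} = - \frac{2028021}{8012}$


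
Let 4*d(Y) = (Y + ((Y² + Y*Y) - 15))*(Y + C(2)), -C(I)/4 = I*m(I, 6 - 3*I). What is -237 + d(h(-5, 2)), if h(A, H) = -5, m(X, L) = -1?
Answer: -429/2 ≈ -214.50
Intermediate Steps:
C(I) = 4*I (C(I) = -4*I*(-1) = -(-4)*I = 4*I)
d(Y) = (8 + Y)*(-15 + Y + 2*Y²)/4 (d(Y) = ((Y + ((Y² + Y*Y) - 15))*(Y + 4*2))/4 = ((Y + ((Y² + Y²) - 15))*(Y + 8))/4 = ((Y + (2*Y² - 15))*(8 + Y))/4 = ((Y + (-15 + 2*Y²))*(8 + Y))/4 = ((-15 + Y + 2*Y²)*(8 + Y))/4 = ((8 + Y)*(-15 + Y + 2*Y²))/4 = (8 + Y)*(-15 + Y + 2*Y²)/4)
-237 + d(h(-5, 2)) = -237 + (-30 + (½)*(-5)³ - 7/4*(-5) + (17/4)*(-5)²) = -237 + (-30 + (½)*(-125) + 35/4 + (17/4)*25) = -237 + (-30 - 125/2 + 35/4 + 425/4) = -237 + 45/2 = -429/2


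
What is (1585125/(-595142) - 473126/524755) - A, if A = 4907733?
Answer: -1532704485231467197/312303740210 ≈ -4.9077e+6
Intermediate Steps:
(1585125/(-595142) - 473126/524755) - A = (1585125/(-595142) - 473126/524755) - 1*4907733 = (1585125*(-1/595142) - 473126*1/524755) - 4907733 = (-1585125/595142 - 473126/524755) - 4907733 = -1113379423267/312303740210 - 4907733 = -1532704485231467197/312303740210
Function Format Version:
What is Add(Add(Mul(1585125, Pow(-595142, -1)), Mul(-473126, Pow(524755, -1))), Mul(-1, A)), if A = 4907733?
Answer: Rational(-1532704485231467197, 312303740210) ≈ -4.9077e+6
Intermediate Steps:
Add(Add(Mul(1585125, Pow(-595142, -1)), Mul(-473126, Pow(524755, -1))), Mul(-1, A)) = Add(Add(Mul(1585125, Pow(-595142, -1)), Mul(-473126, Pow(524755, -1))), Mul(-1, 4907733)) = Add(Add(Mul(1585125, Rational(-1, 595142)), Mul(-473126, Rational(1, 524755))), -4907733) = Add(Add(Rational(-1585125, 595142), Rational(-473126, 524755)), -4907733) = Add(Rational(-1113379423267, 312303740210), -4907733) = Rational(-1532704485231467197, 312303740210)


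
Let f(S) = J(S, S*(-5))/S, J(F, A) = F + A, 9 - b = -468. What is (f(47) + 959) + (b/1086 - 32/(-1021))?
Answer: 353143833/369602 ≈ 955.47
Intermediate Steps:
b = 477 (b = 9 - 1*(-468) = 9 + 468 = 477)
J(F, A) = A + F
f(S) = -4 (f(S) = (S*(-5) + S)/S = (-5*S + S)/S = (-4*S)/S = -4)
(f(47) + 959) + (b/1086 - 32/(-1021)) = (-4 + 959) + (477/1086 - 32/(-1021)) = 955 + (477*(1/1086) - 32*(-1/1021)) = 955 + (159/362 + 32/1021) = 955 + 173923/369602 = 353143833/369602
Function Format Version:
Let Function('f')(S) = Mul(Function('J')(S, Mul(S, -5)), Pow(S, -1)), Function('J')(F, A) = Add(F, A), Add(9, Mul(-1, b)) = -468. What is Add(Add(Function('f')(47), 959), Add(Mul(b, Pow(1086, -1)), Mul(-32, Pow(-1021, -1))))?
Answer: Rational(353143833, 369602) ≈ 955.47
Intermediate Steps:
b = 477 (b = Add(9, Mul(-1, -468)) = Add(9, 468) = 477)
Function('J')(F, A) = Add(A, F)
Function('f')(S) = -4 (Function('f')(S) = Mul(Add(Mul(S, -5), S), Pow(S, -1)) = Mul(Add(Mul(-5, S), S), Pow(S, -1)) = Mul(Mul(-4, S), Pow(S, -1)) = -4)
Add(Add(Function('f')(47), 959), Add(Mul(b, Pow(1086, -1)), Mul(-32, Pow(-1021, -1)))) = Add(Add(-4, 959), Add(Mul(477, Pow(1086, -1)), Mul(-32, Pow(-1021, -1)))) = Add(955, Add(Mul(477, Rational(1, 1086)), Mul(-32, Rational(-1, 1021)))) = Add(955, Add(Rational(159, 362), Rational(32, 1021))) = Add(955, Rational(173923, 369602)) = Rational(353143833, 369602)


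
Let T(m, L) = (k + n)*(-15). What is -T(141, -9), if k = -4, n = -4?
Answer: -120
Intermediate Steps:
T(m, L) = 120 (T(m, L) = (-4 - 4)*(-15) = -8*(-15) = 120)
-T(141, -9) = -1*120 = -120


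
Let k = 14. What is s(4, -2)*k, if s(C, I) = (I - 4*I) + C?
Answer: 140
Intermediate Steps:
s(C, I) = C - 3*I (s(C, I) = -3*I + C = C - 3*I)
s(4, -2)*k = (4 - 3*(-2))*14 = (4 + 6)*14 = 10*14 = 140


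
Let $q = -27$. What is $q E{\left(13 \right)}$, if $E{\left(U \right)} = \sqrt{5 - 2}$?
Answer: $- 27 \sqrt{3} \approx -46.765$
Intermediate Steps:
$E{\left(U \right)} = \sqrt{3}$
$q E{\left(13 \right)} = - 27 \sqrt{3}$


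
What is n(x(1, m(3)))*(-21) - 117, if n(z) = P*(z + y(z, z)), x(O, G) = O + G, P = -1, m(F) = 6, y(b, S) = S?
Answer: 177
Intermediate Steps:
x(O, G) = G + O
n(z) = -2*z (n(z) = -(z + z) = -2*z)
n(x(1, m(3)))*(-21) - 117 = -2*(6 + 1)*(-21) - 117 = -2*7*(-21) - 117 = -14*(-21) - 117 = 294 - 117 = 177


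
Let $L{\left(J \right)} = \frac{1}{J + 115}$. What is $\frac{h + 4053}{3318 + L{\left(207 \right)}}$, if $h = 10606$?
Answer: $\frac{4720198}{1068397} \approx 4.418$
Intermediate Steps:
$L{\left(J \right)} = \frac{1}{115 + J}$
$\frac{h + 4053}{3318 + L{\left(207 \right)}} = \frac{10606 + 4053}{3318 + \frac{1}{115 + 207}} = \frac{14659}{3318 + \frac{1}{322}} = \frac{14659}{\frac{1068397}{322}} = 14659 \cdot \frac{322}{1068397} = \frac{4720198}{1068397}$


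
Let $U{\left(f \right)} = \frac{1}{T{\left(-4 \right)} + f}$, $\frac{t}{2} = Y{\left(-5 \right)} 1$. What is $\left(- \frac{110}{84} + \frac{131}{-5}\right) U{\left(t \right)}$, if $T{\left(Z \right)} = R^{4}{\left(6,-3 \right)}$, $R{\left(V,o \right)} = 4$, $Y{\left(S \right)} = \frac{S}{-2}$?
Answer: $- \frac{5777}{54810} \approx -0.1054$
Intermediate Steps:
$Y{\left(S \right)} = - \frac{S}{2}$ ($Y{\left(S \right)} = S \left(- \frac{1}{2}\right) = - \frac{S}{2}$)
$T{\left(Z \right)} = 256$ ($T{\left(Z \right)} = 4^{4} = 256$)
$t = 5$ ($t = 2 \left(- \frac{1}{2}\right) \left(-5\right) 1 = 2 \cdot \frac{5}{2} \cdot 1 = 2 \cdot \frac{5}{2} = 5$)
$U{\left(f \right)} = \frac{1}{256 + f}$
$\left(- \frac{110}{84} + \frac{131}{-5}\right) U{\left(t \right)} = \frac{- \frac{110}{84} + \frac{131}{-5}}{256 + 5} = \frac{\left(-110\right) \frac{1}{84} + 131 \left(- \frac{1}{5}\right)}{261} = \left(- \frac{55}{42} - \frac{131}{5}\right) \frac{1}{261} = \left(- \frac{5777}{210}\right) \frac{1}{261} = - \frac{5777}{54810}$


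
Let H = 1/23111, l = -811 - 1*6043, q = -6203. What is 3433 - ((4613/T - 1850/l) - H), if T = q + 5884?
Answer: 7917647813788/2296840513 ≈ 3447.2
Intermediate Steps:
T = -319 (T = -6203 + 5884 = -319)
l = -6854 (l = -811 - 6043 = -6854)
H = 1/23111 ≈ 4.3269e-5
3433 - ((4613/T - 1850/l) - H) = 3433 - ((4613/(-319) - 1850/(-6854)) - 1*1/23111) = 3433 - ((4613*(-1/319) - 1850*(-1/6854)) - 1/23111) = 3433 - ((-4613/319 + 925/3427) - 1/23111) = 3433 - (-15513676/1093213 - 1/23111) = 3433 - 1*(-32594332659/2296840513) = 3433 + 32594332659/2296840513 = 7917647813788/2296840513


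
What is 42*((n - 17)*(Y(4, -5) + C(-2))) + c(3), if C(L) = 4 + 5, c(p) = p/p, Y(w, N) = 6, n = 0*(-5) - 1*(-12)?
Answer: -3149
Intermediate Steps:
n = 12 (n = 0 + 12 = 12)
c(p) = 1
C(L) = 9
42*((n - 17)*(Y(4, -5) + C(-2))) + c(3) = 42*((12 - 17)*(6 + 9)) + 1 = 42*(-5*15) + 1 = 42*(-75) + 1 = -3150 + 1 = -3149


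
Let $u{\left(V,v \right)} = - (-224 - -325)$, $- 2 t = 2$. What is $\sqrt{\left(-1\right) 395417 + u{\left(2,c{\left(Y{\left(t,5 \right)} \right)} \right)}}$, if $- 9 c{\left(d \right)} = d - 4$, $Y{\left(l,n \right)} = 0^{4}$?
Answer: $i \sqrt{395518} \approx 628.9 i$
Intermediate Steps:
$t = -1$ ($t = \left(- \frac{1}{2}\right) 2 = -1$)
$Y{\left(l,n \right)} = 0$
$c{\left(d \right)} = \frac{4}{9} - \frac{d}{9}$ ($c{\left(d \right)} = - \frac{d - 4}{9} = - \frac{-4 + d}{9} = \frac{4}{9} - \frac{d}{9}$)
$u{\left(V,v \right)} = -101$ ($u{\left(V,v \right)} = - (-224 + 325) = \left(-1\right) 101 = -101$)
$\sqrt{\left(-1\right) 395417 + u{\left(2,c{\left(Y{\left(t,5 \right)} \right)} \right)}} = \sqrt{\left(-1\right) 395417 - 101} = \sqrt{-395417 - 101} = \sqrt{-395518} = i \sqrt{395518}$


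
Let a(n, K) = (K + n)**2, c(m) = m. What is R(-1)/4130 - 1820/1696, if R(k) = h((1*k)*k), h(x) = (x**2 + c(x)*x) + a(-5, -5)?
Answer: -917951/875560 ≈ -1.0484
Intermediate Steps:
h(x) = 100 + 2*x**2 (h(x) = (x**2 + x*x) + (-5 - 5)**2 = (x**2 + x**2) + (-10)**2 = 2*x**2 + 100 = 100 + 2*x**2)
R(k) = 100 + 2*k**4 (R(k) = 100 + 2*((1*k)*k)**2 = 100 + 2*(k*k)**2 = 100 + 2*(k**2)**2 = 100 + 2*k**4)
R(-1)/4130 - 1820/1696 = (100 + 2*(-1)**4)/4130 - 1820/1696 = (100 + 2*1)*(1/4130) - 1820*1/1696 = (100 + 2)*(1/4130) - 455/424 = 102*(1/4130) - 455/424 = 51/2065 - 455/424 = -917951/875560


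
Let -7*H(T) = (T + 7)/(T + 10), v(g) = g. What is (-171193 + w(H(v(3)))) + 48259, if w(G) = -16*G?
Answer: -11186834/91 ≈ -1.2293e+5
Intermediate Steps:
H(T) = -(7 + T)/(7*(10 + T)) (H(T) = -(T + 7)/(7*(T + 10)) = -(7 + T)/(7*(10 + T)))
(-171193 + w(H(v(3)))) + 48259 = (-171193 - 16*(-7 - 1*3)/(7*(10 + 3))) + 48259 = (-171193 - 16*(-7 - 3)/(7*13)) + 48259 = (-171193 - 16*(-10)/(7*13)) + 48259 = (-171193 - 16*(-10/91)) + 48259 = (-171193 + 160/91) + 48259 = -15578403/91 + 48259 = -11186834/91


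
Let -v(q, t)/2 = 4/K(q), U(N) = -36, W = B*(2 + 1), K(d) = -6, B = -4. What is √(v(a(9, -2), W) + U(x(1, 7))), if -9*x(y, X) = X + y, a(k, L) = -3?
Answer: 2*I*√78/3 ≈ 5.8878*I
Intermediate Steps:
x(y, X) = -X/9 - y/9 (x(y, X) = -(X + y)/9 = -X/9 - y/9)
W = -12 (W = -4*(2 + 1) = -4*3 = -12)
v(q, t) = 4/3 (v(q, t) = -8/(-6) = -8*(-1)/6 = -2*(-⅔) = 4/3)
√(v(a(9, -2), W) + U(x(1, 7))) = √(4/3 - 36) = √(-104/3) = 2*I*√78/3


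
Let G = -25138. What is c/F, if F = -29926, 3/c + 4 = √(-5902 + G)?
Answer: 1/77448488 + I*√485/38724244 ≈ 1.2912e-8 + 5.6871e-7*I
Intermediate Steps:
c = 3/(-4 + 8*I*√485) (c = 3/(-4 + √(-5902 - 25138)) = 3/(-4 + √(-31040)) = 3/(-4 + 8*I*√485) ≈ -0.0003864 - 0.017019*I)
c/F = (-1/2588 - I*√485/1294)/(-29926) = (-1/2588 - I*√485/1294)*(-1/29926) = 1/77448488 + I*√485/38724244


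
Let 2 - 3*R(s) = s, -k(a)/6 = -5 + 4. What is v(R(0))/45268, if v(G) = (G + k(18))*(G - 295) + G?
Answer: -8827/203706 ≈ -0.043332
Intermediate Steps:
k(a) = 6 (k(a) = -6*(-5 + 4) = -6*(-1) = 6)
R(s) = 2/3 - s/3
v(G) = G + (-295 + G)*(6 + G) (v(G) = (G + 6)*(G - 295) + G = (6 + G)*(-295 + G) + G = (-295 + G)*(6 + G) + G = G + (-295 + G)*(6 + G))
v(R(0))/45268 = (-1770 + (2/3 - 1/3*0)**2 - 288*(2/3 - 1/3*0))/45268 = (-1770 + (2/3 + 0)**2 - 288*(2/3 + 0))*(1/45268) = (-1770 + (2/3)**2 - 288*2/3)*(1/45268) = (-1770 + 4/9 - 192)*(1/45268) = -17654/9*1/45268 = -8827/203706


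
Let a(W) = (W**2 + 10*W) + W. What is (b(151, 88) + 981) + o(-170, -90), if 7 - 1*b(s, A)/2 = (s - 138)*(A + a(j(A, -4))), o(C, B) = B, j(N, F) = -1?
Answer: -1123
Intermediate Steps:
a(W) = W**2 + 11*W
b(s, A) = 14 - 2*(-138 + s)*(-10 + A) (b(s, A) = 14 - 2*(s - 138)*(A - (11 - 1)) = 14 - 2*(-138 + s)*(A - 1*10) = 14 - 2*(-138 + s)*(A - 10) = 14 - 2*(-138 + s)*(-10 + A))
(b(151, 88) + 981) + o(-170, -90) = ((-2746 + 20*151 + 276*88 - 2*88*151) + 981) - 90 = ((-2746 + 3020 + 24288 - 26576) + 981) - 90 = (-2014 + 981) - 90 = -1033 - 90 = -1123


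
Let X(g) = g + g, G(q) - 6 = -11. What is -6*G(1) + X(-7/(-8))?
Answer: 127/4 ≈ 31.750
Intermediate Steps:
G(q) = -5 (G(q) = 6 - 11 = -5)
X(g) = 2*g
-6*G(1) + X(-7/(-8)) = -6*(-5) + 2*(-7/(-8)) = 30 + 2*(-7*(-⅛)) = 30 + 2*(7/8) = 30 + 7/4 = 127/4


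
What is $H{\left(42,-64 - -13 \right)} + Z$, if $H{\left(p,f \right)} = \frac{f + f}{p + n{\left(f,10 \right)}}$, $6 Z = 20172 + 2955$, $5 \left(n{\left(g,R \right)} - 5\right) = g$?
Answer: $\frac{354359}{92} \approx 3851.7$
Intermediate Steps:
$n{\left(g,R \right)} = 5 + \frac{g}{5}$
$Z = \frac{7709}{2}$ ($Z = \frac{20172 + 2955}{6} = \frac{1}{6} \cdot 23127 = \frac{7709}{2} \approx 3854.5$)
$H{\left(p,f \right)} = \frac{2 f}{5 + p + \frac{f}{5}}$ ($H{\left(p,f \right)} = \frac{f + f}{p + \left(5 + \frac{f}{5}\right)} = \frac{2 f}{5 + p + \frac{f}{5}}$)
$H{\left(42,-64 - -13 \right)} + Z = \frac{10 \left(-64 - -13\right)}{25 - 51 + 5 \cdot 42} + \frac{7709}{2} = \frac{10 \left(-64 + 13\right)}{25 + \left(-64 + 13\right) + 210} + \frac{7709}{2} = 10 \left(-51\right) \frac{1}{25 - 51 + 210} + \frac{7709}{2} = 10 \left(-51\right) \frac{1}{184} + \frac{7709}{2} = - \frac{255}{92} + \frac{7709}{2} = \frac{354359}{92}$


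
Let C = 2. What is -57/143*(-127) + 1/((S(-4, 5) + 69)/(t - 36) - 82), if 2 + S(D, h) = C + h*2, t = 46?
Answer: 412513/8151 ≈ 50.609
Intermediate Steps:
S(D, h) = 2*h (S(D, h) = -2 + (2 + h*2) = -2 + (2 + 2*h) = 2*h)
-57/143*(-127) + 1/((S(-4, 5) + 69)/(t - 36) - 82) = -57/143*(-127) + 1/((2*5 + 69)/(46 - 36) - 82) = -57*1/143*(-127) + 1/((10 + 69)/10 - 82) = -57/143*(-127) + 1/(79*(1/10) - 82) = 7239/143 + 1/(79/10 - 82) = 7239/143 + 1/(-741/10) = 7239/143 - 10/741 = 412513/8151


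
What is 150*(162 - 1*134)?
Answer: 4200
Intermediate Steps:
150*(162 - 1*134) = 150*(162 - 134) = 150*28 = 4200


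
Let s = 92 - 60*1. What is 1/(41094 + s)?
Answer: 1/41126 ≈ 2.4316e-5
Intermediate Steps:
s = 32 (s = 92 - 60 = 32)
1/(41094 + s) = 1/(41094 + 32) = 1/41126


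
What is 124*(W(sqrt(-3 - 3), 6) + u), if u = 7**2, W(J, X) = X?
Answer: 6820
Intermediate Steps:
u = 49
124*(W(sqrt(-3 - 3), 6) + u) = 124*(6 + 49) = 124*55 = 6820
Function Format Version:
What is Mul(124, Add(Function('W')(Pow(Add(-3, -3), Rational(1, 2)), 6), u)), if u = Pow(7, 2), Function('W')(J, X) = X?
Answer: 6820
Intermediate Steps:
u = 49
Mul(124, Add(Function('W')(Pow(Add(-3, -3), Rational(1, 2)), 6), u)) = Mul(124, Add(6, 49)) = Mul(124, 55) = 6820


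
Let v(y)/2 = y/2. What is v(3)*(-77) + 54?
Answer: -177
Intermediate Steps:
v(y) = y (v(y) = 2*(y/2) = y)
v(3)*(-77) + 54 = 3*(-77) + 54 = -231 + 54 = -177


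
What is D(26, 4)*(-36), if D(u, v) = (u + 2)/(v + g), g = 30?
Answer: -504/17 ≈ -29.647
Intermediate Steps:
D(u, v) = (2 + u)/(30 + v) (D(u, v) = (u + 2)/(v + 30) = (2 + u)/(30 + v))
D(26, 4)*(-36) = ((2 + 26)/(30 + 4))*(-36) = (28/34)*(-36) = ((1/34)*28)*(-36) = (14/17)*(-36) = -504/17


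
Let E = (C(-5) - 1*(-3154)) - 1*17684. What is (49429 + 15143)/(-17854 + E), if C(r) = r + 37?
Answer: -5381/2696 ≈ -1.9959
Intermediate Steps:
C(r) = 37 + r
E = -14498 (E = ((37 - 5) - 1*(-3154)) - 1*17684 = (32 + 3154) - 17684 = 3186 - 17684 = -14498)
(49429 + 15143)/(-17854 + E) = (49429 + 15143)/(-17854 - 14498) = 64572/(-32352) = 64572*(-1/32352) = -5381/2696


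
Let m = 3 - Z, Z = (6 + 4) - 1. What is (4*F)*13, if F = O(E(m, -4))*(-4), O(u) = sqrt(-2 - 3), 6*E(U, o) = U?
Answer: -208*I*sqrt(5) ≈ -465.1*I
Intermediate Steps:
Z = 9 (Z = 10 - 1 = 9)
m = -6 (m = 3 - 1*9 = 3 - 9 = -6)
E(U, o) = U/6
O(u) = I*sqrt(5) (O(u) = sqrt(-5) = I*sqrt(5))
F = -4*I*sqrt(5) (F = (I*sqrt(5))*(-4) = -4*I*sqrt(5) ≈ -8.9443*I)
(4*F)*13 = (4*(-4*I*sqrt(5)))*13 = -16*I*sqrt(5)*13 = -208*I*sqrt(5)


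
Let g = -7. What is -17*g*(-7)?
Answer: -833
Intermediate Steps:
-17*g*(-7) = -17*(-7)*(-7) = 119*(-7) = -833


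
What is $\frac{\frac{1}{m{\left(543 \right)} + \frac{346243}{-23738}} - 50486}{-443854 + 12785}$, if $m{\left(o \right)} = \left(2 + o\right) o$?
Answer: $\frac{20861286758632}{178121737161959} \approx 0.11712$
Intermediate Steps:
$m{\left(o \right)} = o \left(2 + o\right)$
$\frac{\frac{1}{m{\left(543 \right)} + \frac{346243}{-23738}} - 50486}{-443854 + 12785} = \frac{\frac{1}{543 \left(2 + 543\right) + \frac{346243}{-23738}} - 50486}{-443854 + 12785} = \frac{\frac{1}{543 \cdot 545 + 346243 \left(- \frac{1}{23738}\right)} - 50486}{-431069} = \left(\frac{1}{295935 - \frac{346243}{23738}} - 50486\right) \left(- \frac{1}{431069}\right) = \left(\frac{1}{\frac{7024558787}{23738}} - 50486\right) \left(- \frac{1}{431069}\right) = \left(\frac{23738}{7024558787} - 50486\right) \left(- \frac{1}{431069}\right) = \left(- \frac{354641874896744}{7024558787}\right) \left(- \frac{1}{431069}\right) = \frac{20861286758632}{178121737161959}$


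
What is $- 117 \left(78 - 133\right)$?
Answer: $6435$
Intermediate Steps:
$- 117 \left(78 - 133\right) = \left(-117\right) \left(-55\right) = 6435$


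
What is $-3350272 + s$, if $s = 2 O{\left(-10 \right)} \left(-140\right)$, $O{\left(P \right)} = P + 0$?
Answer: $-3347472$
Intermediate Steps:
$O{\left(P \right)} = P$
$s = 2800$ ($s = 2 \left(-10\right) \left(-140\right) = \left(-20\right) \left(-140\right) = 2800$)
$-3350272 + s = -3350272 + 2800 = -3347472$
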